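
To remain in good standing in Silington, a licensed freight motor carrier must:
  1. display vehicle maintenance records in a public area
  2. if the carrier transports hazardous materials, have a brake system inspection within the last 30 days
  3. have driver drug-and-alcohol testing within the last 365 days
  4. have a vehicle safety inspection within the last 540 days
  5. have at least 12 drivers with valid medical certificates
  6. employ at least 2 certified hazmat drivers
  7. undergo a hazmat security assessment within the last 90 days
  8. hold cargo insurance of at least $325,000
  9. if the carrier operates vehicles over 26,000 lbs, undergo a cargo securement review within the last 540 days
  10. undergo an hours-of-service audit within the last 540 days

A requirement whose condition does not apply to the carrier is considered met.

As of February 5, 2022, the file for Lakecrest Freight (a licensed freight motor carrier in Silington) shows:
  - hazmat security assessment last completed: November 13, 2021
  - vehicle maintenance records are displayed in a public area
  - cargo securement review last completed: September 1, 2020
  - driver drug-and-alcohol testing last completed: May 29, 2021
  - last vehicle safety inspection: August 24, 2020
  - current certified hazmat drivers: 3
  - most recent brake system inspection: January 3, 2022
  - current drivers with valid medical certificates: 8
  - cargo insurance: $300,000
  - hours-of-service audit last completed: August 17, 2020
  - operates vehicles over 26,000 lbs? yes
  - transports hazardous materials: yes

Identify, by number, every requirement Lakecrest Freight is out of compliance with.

1. vehicle maintenance records present → met
2. condition 'transports hazardous materials' holds; brake system inspection 33 days ago vs limit 30 → not met
3. driver drug-and-alcohol testing 252 days ago vs limit 365 → met
4. vehicle safety inspection 530 days ago vs limit 540 → met
5. drivers with valid medical certificates 8 < 12 → not met
6. certified hazmat drivers 3 ≥ 2 → met
7. hazmat security assessment 84 days ago vs limit 90 → met
8. cargo insurance $300,000 < $325,000 → not met
9. condition 'operates vehicles over 26,000 lbs' holds; cargo securement review 522 days ago vs limit 540 → met
10. hours-of-service audit 537 days ago vs limit 540 → met
Not met: 2, 5, 8

2, 5, 8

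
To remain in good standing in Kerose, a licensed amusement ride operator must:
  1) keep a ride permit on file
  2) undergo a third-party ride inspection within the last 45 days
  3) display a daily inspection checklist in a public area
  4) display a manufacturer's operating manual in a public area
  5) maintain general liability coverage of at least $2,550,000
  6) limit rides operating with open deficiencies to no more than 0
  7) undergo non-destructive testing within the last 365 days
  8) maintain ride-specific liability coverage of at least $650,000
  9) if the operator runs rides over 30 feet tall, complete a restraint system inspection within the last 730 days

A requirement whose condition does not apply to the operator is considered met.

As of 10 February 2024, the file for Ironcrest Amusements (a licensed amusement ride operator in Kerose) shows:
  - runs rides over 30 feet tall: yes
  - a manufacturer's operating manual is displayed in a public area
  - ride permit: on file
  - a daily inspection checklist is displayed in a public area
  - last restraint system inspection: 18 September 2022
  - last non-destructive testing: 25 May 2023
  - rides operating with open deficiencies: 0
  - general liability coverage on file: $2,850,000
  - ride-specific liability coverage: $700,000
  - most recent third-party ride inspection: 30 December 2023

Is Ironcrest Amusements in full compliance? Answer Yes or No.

Yes

1. ride permit present → met
2. third-party ride inspection 42 days ago vs limit 45 → met
3. daily inspection checklist present → met
4. manufacturer's operating manual present → met
5. general liability coverage $2,850,000 ≥ $2,550,000 → met
6. rides operating with open deficiencies 0 ≤ 0 → met
7. non-destructive testing 261 days ago vs limit 365 → met
8. ride-specific liability coverage $700,000 ≥ $650,000 → met
9. condition 'runs rides over 30 feet tall' holds; restraint system inspection 510 days ago vs limit 730 → met
All met.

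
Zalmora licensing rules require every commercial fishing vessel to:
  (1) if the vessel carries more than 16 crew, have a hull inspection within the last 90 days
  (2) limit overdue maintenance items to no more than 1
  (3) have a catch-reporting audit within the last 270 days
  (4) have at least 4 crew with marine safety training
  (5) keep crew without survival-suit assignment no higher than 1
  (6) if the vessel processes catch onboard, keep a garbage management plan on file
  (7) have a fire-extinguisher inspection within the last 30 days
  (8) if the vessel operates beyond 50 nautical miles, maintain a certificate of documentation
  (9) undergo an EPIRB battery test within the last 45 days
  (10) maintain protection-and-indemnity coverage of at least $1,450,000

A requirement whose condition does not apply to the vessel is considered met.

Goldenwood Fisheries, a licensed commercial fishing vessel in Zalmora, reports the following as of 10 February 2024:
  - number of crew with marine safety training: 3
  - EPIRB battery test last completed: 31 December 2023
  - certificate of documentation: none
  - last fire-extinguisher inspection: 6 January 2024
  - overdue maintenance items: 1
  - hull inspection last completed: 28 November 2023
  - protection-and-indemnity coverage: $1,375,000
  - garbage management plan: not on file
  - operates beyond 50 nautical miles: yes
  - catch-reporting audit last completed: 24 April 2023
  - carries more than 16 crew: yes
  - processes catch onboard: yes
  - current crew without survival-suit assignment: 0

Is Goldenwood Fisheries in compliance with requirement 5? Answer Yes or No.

5. crew without survival-suit assignment 0 ≤ 1 → met

Yes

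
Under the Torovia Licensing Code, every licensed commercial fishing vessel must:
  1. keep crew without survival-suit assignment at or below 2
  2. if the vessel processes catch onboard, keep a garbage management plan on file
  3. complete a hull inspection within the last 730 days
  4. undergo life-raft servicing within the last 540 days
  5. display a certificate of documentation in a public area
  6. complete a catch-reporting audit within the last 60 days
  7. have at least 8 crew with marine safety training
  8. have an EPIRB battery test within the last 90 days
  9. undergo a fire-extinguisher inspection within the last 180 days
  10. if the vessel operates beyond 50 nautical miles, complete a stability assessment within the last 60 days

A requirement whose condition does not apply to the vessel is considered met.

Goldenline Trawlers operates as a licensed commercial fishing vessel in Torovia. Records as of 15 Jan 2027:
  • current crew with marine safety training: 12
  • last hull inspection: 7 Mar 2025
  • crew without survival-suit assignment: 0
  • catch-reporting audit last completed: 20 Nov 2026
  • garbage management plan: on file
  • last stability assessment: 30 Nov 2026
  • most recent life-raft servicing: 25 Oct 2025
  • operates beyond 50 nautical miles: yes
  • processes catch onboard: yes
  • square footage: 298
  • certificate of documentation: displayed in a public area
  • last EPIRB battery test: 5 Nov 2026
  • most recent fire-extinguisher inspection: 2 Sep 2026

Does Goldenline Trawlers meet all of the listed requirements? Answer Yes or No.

1. crew without survival-suit assignment 0 ≤ 2 → met
2. condition 'processes catch onboard' holds; garbage management plan present → met
3. hull inspection 679 days ago vs limit 730 → met
4. life-raft servicing 447 days ago vs limit 540 → met
5. certificate of documentation present → met
6. catch-reporting audit 56 days ago vs limit 60 → met
7. crew with marine safety training 12 ≥ 8 → met
8. EPIRB battery test 71 days ago vs limit 90 → met
9. fire-extinguisher inspection 135 days ago vs limit 180 → met
10. condition 'operates beyond 50 nautical miles' holds; stability assessment 46 days ago vs limit 60 → met
All met.

Yes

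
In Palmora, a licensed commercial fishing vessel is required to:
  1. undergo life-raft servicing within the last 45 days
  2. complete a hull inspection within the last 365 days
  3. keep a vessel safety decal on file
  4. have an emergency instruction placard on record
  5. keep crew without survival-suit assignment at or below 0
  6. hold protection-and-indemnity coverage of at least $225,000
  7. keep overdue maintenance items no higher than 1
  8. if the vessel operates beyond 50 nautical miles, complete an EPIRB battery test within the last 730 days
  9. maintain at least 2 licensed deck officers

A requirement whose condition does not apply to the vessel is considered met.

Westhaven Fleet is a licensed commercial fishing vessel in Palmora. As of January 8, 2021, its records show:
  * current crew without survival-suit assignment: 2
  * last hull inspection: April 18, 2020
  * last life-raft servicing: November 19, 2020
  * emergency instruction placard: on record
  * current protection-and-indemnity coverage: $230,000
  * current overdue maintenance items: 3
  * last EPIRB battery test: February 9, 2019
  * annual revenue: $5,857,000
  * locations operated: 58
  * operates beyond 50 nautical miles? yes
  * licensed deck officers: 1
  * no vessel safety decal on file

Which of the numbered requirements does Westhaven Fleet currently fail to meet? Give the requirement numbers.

1, 3, 5, 7, 9

1. life-raft servicing 50 days ago vs limit 45 → not met
2. hull inspection 265 days ago vs limit 365 → met
3. vessel safety decal absent → not met
4. emergency instruction placard present → met
5. crew without survival-suit assignment 2 > 0 → not met
6. protection-and-indemnity coverage $230,000 ≥ $225,000 → met
7. overdue maintenance items 3 > 1 → not met
8. condition 'operates beyond 50 nautical miles' holds; EPIRB battery test 699 days ago vs limit 730 → met
9. licensed deck officers 1 < 2 → not met
Not met: 1, 3, 5, 7, 9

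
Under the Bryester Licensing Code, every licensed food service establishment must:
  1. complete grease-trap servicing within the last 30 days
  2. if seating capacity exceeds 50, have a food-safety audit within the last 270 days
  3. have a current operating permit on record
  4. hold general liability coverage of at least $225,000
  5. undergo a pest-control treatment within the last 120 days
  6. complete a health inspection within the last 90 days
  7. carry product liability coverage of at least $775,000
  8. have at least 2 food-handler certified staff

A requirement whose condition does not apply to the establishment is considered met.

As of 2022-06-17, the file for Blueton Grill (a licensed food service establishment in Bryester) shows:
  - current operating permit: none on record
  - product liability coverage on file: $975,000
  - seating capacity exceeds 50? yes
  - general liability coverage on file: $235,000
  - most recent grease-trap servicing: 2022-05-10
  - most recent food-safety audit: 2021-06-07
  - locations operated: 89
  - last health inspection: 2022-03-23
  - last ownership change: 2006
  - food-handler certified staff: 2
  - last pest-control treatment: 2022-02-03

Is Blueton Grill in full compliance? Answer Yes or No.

No

1. grease-trap servicing 38 days ago vs limit 30 → not met
2. condition 'seating capacity exceeds 50' holds; food-safety audit 375 days ago vs limit 270 → not met
3. current operating permit absent → not met
4. general liability coverage $235,000 ≥ $225,000 → met
5. pest-control treatment 134 days ago vs limit 120 → not met
6. health inspection 86 days ago vs limit 90 → met
7. product liability coverage $975,000 ≥ $775,000 → met
8. food-handler certified staff 2 ≥ 2 → met
Not met: 1, 2, 3, 5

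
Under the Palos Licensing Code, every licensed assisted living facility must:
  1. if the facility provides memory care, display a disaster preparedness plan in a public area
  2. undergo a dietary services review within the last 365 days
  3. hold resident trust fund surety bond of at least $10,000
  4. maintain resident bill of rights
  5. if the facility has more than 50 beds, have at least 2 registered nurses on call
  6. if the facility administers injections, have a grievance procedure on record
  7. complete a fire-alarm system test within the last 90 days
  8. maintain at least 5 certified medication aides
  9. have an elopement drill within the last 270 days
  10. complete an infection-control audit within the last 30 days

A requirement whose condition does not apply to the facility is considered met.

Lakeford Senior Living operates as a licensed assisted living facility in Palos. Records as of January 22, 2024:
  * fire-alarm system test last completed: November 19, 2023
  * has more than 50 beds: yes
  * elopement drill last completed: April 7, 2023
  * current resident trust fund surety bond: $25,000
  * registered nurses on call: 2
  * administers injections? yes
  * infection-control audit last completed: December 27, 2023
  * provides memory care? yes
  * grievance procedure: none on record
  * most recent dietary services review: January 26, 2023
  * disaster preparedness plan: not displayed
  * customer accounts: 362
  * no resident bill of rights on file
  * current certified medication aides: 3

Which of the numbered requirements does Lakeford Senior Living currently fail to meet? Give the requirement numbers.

1. condition 'provides memory care' holds; disaster preparedness plan absent → not met
2. dietary services review 361 days ago vs limit 365 → met
3. resident trust fund surety bond $25,000 ≥ $10,000 → met
4. resident bill of rights absent → not met
5. condition 'has more than 50 beds' holds; registered nurses on call 2 ≥ 2 → met
6. condition 'administers injections' holds; grievance procedure absent → not met
7. fire-alarm system test 64 days ago vs limit 90 → met
8. certified medication aides 3 < 5 → not met
9. elopement drill 290 days ago vs limit 270 → not met
10. infection-control audit 26 days ago vs limit 30 → met
Not met: 1, 4, 6, 8, 9

1, 4, 6, 8, 9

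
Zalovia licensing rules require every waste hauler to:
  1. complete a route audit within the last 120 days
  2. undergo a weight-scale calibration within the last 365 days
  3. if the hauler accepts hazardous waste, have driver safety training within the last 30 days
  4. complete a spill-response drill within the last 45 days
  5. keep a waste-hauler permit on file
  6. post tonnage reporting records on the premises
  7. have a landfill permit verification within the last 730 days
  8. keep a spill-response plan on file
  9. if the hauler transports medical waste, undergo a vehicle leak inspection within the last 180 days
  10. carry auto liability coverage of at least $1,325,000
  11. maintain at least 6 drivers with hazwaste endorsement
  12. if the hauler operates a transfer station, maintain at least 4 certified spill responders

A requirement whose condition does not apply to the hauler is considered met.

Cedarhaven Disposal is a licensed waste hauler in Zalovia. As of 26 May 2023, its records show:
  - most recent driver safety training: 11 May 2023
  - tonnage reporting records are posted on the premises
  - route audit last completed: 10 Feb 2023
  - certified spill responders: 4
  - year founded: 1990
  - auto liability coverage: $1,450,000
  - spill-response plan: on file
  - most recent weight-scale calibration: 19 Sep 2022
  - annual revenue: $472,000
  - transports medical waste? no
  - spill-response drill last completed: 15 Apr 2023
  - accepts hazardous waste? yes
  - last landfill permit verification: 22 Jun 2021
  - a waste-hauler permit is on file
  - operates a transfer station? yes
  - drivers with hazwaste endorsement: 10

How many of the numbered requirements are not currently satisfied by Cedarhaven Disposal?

1. route audit 105 days ago vs limit 120 → met
2. weight-scale calibration 249 days ago vs limit 365 → met
3. condition 'accepts hazardous waste' holds; driver safety training 15 days ago vs limit 30 → met
4. spill-response drill 41 days ago vs limit 45 → met
5. waste-hauler permit present → met
6. tonnage reporting records present → met
7. landfill permit verification 703 days ago vs limit 730 → met
8. spill-response plan present → met
9. condition 'transports medical waste' does not hold → requirement n/a → met
10. auto liability coverage $1,450,000 ≥ $1,325,000 → met
11. drivers with hazwaste endorsement 10 ≥ 6 → met
12. condition 'operates a transfer station' holds; certified spill responders 4 ≥ 4 → met
Not met: 0 of 12

0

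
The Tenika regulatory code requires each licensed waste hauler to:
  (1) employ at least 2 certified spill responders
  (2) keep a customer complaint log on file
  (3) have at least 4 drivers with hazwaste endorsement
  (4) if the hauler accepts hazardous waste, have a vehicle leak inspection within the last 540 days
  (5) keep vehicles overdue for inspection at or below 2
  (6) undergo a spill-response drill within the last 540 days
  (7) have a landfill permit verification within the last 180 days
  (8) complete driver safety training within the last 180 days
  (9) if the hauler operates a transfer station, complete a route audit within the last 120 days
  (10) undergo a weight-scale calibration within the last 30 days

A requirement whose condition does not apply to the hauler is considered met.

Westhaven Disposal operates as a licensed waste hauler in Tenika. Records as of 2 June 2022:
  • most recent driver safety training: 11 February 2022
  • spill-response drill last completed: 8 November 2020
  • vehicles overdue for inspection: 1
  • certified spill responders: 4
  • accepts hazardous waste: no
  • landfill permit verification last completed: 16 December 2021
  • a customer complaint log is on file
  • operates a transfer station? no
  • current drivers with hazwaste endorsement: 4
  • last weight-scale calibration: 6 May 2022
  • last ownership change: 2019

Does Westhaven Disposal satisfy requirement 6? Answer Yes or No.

6. spill-response drill 571 days ago vs limit 540 → not met

No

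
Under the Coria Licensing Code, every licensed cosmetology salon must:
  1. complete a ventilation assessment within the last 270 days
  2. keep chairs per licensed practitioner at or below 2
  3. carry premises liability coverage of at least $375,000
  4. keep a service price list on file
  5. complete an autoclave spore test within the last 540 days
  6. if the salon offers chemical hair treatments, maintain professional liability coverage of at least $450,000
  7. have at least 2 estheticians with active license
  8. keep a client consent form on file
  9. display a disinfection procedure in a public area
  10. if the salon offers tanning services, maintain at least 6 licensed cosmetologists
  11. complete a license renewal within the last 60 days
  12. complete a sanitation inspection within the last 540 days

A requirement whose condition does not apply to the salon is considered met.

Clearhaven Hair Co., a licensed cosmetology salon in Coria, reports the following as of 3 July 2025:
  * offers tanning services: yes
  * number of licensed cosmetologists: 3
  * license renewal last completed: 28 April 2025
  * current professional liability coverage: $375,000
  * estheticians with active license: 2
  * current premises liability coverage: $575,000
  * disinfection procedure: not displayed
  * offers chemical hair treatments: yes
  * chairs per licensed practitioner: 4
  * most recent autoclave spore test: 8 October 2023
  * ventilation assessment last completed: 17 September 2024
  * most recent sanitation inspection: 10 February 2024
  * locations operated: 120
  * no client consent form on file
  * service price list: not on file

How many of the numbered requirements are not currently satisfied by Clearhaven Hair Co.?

1. ventilation assessment 289 days ago vs limit 270 → not met
2. chairs per licensed practitioner 4 > 2 → not met
3. premises liability coverage $575,000 ≥ $375,000 → met
4. service price list absent → not met
5. autoclave spore test 634 days ago vs limit 540 → not met
6. condition 'offers chemical hair treatments' holds; professional liability coverage $375,000 < $450,000 → not met
7. estheticians with active license 2 ≥ 2 → met
8. client consent form absent → not met
9. disinfection procedure absent → not met
10. condition 'offers tanning services' holds; licensed cosmetologists 3 < 6 → not met
11. license renewal 66 days ago vs limit 60 → not met
12. sanitation inspection 509 days ago vs limit 540 → met
Not met: 9 of 12

9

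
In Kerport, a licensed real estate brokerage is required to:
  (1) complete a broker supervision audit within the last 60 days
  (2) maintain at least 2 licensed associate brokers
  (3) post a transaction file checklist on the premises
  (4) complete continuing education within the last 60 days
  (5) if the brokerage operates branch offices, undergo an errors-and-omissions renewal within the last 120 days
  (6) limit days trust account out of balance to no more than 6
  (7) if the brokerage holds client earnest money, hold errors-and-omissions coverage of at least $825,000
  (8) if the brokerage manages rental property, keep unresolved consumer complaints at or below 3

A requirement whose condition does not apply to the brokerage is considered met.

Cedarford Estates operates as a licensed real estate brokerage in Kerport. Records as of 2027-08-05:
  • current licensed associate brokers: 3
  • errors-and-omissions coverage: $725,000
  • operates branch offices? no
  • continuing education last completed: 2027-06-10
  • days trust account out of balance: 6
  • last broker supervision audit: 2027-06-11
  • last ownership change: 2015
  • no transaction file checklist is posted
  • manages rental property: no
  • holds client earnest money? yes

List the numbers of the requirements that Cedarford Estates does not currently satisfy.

1. broker supervision audit 55 days ago vs limit 60 → met
2. licensed associate brokers 3 ≥ 2 → met
3. transaction file checklist absent → not met
4. continuing education 56 days ago vs limit 60 → met
5. condition 'operates branch offices' does not hold → requirement n/a → met
6. days trust account out of balance 6 ≤ 6 → met
7. condition 'holds client earnest money' holds; errors-and-omissions coverage $725,000 < $825,000 → not met
8. condition 'manages rental property' does not hold → requirement n/a → met
Not met: 3, 7

3, 7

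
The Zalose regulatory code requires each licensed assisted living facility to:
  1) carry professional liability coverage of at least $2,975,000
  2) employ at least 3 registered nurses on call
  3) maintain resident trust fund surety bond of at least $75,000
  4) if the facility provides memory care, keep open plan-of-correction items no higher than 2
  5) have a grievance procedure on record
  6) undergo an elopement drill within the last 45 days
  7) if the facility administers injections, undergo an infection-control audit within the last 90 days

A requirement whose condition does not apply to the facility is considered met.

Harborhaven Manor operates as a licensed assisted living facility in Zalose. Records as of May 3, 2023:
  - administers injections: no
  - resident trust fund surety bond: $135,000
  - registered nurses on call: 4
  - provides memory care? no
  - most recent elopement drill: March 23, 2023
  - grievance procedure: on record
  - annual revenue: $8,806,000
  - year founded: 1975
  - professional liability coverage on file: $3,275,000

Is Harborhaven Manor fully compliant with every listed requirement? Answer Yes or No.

1. professional liability coverage $3,275,000 ≥ $2,975,000 → met
2. registered nurses on call 4 ≥ 3 → met
3. resident trust fund surety bond $135,000 ≥ $75,000 → met
4. condition 'provides memory care' does not hold → requirement n/a → met
5. grievance procedure present → met
6. elopement drill 41 days ago vs limit 45 → met
7. condition 'administers injections' does not hold → requirement n/a → met
All met.

Yes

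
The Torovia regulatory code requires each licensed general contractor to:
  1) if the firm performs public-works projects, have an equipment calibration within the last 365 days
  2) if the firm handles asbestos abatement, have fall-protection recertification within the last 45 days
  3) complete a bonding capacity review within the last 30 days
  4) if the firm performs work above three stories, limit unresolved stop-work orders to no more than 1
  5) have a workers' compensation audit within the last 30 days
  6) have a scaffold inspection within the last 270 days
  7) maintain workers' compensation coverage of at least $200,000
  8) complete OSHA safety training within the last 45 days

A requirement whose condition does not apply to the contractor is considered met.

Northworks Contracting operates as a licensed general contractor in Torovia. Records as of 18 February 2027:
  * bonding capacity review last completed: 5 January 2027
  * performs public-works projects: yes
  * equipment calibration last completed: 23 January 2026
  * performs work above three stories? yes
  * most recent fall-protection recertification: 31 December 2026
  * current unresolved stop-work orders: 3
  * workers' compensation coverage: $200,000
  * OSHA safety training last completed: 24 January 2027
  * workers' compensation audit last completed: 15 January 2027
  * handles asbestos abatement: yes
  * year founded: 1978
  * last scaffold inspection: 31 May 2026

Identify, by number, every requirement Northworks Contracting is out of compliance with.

1. condition 'performs public-works projects' holds; equipment calibration 391 days ago vs limit 365 → not met
2. condition 'handles asbestos abatement' holds; fall-protection recertification 49 days ago vs limit 45 → not met
3. bonding capacity review 44 days ago vs limit 30 → not met
4. condition 'performs work above three stories' holds; unresolved stop-work orders 3 > 1 → not met
5. workers' compensation audit 34 days ago vs limit 30 → not met
6. scaffold inspection 263 days ago vs limit 270 → met
7. workers' compensation coverage $200,000 ≥ $200,000 → met
8. OSHA safety training 25 days ago vs limit 45 → met
Not met: 1, 2, 3, 4, 5

1, 2, 3, 4, 5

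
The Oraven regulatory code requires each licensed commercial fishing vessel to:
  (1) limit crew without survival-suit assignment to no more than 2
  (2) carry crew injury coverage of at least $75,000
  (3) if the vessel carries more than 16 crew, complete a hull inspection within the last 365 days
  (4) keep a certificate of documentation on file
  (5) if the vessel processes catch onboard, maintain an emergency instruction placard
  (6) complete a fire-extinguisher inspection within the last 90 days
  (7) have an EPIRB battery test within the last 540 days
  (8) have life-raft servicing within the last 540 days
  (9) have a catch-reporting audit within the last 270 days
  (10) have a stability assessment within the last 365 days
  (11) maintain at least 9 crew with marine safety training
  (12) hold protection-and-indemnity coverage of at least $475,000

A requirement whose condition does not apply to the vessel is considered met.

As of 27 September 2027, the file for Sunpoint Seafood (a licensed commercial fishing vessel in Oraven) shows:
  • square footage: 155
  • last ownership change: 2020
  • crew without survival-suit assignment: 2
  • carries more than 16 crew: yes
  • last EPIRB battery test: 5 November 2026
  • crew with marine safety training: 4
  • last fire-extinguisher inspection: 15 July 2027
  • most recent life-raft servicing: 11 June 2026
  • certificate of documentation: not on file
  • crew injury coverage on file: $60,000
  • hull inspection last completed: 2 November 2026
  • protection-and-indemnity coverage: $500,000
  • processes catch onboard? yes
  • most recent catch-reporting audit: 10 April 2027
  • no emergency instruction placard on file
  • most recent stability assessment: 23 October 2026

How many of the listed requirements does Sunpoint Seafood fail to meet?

1. crew without survival-suit assignment 2 ≤ 2 → met
2. crew injury coverage $60,000 < $75,000 → not met
3. condition 'carries more than 16 crew' holds; hull inspection 329 days ago vs limit 365 → met
4. certificate of documentation absent → not met
5. condition 'processes catch onboard' holds; emergency instruction placard absent → not met
6. fire-extinguisher inspection 74 days ago vs limit 90 → met
7. EPIRB battery test 326 days ago vs limit 540 → met
8. life-raft servicing 473 days ago vs limit 540 → met
9. catch-reporting audit 170 days ago vs limit 270 → met
10. stability assessment 339 days ago vs limit 365 → met
11. crew with marine safety training 4 < 9 → not met
12. protection-and-indemnity coverage $500,000 ≥ $475,000 → met
Not met: 4 of 12

4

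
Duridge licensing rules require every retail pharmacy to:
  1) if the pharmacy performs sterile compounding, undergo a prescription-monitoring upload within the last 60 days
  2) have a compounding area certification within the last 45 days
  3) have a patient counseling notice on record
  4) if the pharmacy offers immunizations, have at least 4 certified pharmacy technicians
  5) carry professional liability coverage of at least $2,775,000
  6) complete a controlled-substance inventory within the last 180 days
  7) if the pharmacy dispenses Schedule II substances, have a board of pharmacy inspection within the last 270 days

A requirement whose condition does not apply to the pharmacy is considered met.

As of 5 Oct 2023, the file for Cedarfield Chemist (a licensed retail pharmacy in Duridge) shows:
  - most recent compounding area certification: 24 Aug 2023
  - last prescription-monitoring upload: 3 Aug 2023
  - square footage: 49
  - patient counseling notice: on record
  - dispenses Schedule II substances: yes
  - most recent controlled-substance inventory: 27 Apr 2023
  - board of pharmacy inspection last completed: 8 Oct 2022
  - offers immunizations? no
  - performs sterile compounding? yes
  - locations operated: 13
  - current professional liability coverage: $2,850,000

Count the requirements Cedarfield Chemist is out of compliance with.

2

1. condition 'performs sterile compounding' holds; prescription-monitoring upload 63 days ago vs limit 60 → not met
2. compounding area certification 42 days ago vs limit 45 → met
3. patient counseling notice present → met
4. condition 'offers immunizations' does not hold → requirement n/a → met
5. professional liability coverage $2,850,000 ≥ $2,775,000 → met
6. controlled-substance inventory 161 days ago vs limit 180 → met
7. condition 'dispenses Schedule II substances' holds; board of pharmacy inspection 362 days ago vs limit 270 → not met
Not met: 2 of 7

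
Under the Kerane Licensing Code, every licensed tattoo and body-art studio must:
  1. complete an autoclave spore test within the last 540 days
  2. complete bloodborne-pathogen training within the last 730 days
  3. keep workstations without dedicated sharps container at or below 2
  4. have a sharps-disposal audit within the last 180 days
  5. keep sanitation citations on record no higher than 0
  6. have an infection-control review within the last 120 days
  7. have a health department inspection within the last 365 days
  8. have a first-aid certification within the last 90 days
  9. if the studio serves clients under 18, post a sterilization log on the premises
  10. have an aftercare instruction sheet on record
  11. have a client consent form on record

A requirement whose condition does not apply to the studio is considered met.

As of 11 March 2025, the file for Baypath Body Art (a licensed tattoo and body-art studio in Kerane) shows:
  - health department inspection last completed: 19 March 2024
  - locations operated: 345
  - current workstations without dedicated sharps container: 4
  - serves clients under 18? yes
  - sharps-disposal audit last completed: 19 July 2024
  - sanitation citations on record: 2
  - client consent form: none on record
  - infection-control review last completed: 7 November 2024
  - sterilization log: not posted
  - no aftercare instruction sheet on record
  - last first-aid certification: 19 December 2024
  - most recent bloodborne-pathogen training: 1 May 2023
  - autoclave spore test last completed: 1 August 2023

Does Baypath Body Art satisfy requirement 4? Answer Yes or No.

4. sharps-disposal audit 235 days ago vs limit 180 → not met

No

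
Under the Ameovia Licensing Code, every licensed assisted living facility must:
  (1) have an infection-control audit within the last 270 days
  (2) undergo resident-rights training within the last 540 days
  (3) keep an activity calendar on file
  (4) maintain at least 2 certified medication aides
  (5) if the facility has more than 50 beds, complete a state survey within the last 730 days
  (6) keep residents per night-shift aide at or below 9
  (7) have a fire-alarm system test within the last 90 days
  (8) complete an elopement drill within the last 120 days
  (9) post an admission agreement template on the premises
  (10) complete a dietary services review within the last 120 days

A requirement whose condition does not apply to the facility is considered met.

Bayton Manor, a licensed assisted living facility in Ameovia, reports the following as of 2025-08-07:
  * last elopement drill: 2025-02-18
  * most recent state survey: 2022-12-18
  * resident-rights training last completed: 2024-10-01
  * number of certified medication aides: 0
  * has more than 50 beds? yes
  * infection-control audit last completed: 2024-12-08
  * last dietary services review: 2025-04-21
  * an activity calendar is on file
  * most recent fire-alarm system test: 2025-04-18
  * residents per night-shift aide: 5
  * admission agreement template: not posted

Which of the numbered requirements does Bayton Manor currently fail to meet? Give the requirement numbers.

4, 5, 7, 8, 9

1. infection-control audit 242 days ago vs limit 270 → met
2. resident-rights training 310 days ago vs limit 540 → met
3. activity calendar present → met
4. certified medication aides 0 < 2 → not met
5. condition 'has more than 50 beds' holds; state survey 963 days ago vs limit 730 → not met
6. residents per night-shift aide 5 ≤ 9 → met
7. fire-alarm system test 111 days ago vs limit 90 → not met
8. elopement drill 170 days ago vs limit 120 → not met
9. admission agreement template absent → not met
10. dietary services review 108 days ago vs limit 120 → met
Not met: 4, 5, 7, 8, 9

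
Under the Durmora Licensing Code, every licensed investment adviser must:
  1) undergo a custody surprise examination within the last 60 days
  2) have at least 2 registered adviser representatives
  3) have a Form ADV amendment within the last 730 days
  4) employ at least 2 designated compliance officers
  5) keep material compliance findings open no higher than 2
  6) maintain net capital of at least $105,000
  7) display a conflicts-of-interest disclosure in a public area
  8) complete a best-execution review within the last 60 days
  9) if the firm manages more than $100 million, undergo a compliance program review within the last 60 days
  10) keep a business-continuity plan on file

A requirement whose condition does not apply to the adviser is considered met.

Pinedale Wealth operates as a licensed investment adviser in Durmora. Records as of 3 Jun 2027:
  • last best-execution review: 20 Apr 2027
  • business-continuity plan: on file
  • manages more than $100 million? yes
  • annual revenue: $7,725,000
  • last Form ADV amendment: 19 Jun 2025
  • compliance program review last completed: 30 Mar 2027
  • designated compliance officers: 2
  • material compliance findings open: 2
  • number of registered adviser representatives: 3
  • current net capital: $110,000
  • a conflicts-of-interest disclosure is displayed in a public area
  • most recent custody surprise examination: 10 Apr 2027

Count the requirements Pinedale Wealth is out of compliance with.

1. custody surprise examination 54 days ago vs limit 60 → met
2. registered adviser representatives 3 ≥ 2 → met
3. Form ADV amendment 714 days ago vs limit 730 → met
4. designated compliance officers 2 ≥ 2 → met
5. material compliance findings open 2 ≤ 2 → met
6. net capital $110,000 ≥ $105,000 → met
7. conflicts-of-interest disclosure present → met
8. best-execution review 44 days ago vs limit 60 → met
9. condition 'manages more than $100 million' holds; compliance program review 65 days ago vs limit 60 → not met
10. business-continuity plan present → met
Not met: 1 of 10

1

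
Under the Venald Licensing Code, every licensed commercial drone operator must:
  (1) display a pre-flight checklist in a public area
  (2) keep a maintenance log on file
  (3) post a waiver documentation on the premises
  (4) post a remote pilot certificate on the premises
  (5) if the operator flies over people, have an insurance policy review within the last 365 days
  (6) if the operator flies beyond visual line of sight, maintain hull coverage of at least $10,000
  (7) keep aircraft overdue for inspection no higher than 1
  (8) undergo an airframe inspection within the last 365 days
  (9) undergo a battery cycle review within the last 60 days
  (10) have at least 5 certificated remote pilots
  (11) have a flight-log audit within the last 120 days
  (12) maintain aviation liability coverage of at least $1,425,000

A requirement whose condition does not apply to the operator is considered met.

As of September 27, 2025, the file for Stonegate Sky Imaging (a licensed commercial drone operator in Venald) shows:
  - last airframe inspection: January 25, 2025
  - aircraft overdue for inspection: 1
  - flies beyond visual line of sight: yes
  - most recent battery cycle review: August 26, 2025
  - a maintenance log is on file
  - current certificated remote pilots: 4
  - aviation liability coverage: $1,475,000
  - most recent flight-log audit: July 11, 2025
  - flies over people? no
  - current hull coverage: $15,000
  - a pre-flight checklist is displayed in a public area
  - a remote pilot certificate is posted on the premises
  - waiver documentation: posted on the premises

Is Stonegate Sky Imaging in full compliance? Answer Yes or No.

No

1. pre-flight checklist present → met
2. maintenance log present → met
3. waiver documentation present → met
4. remote pilot certificate present → met
5. condition 'flies over people' does not hold → requirement n/a → met
6. condition 'flies beyond visual line of sight' holds; hull coverage $15,000 ≥ $10,000 → met
7. aircraft overdue for inspection 1 ≤ 1 → met
8. airframe inspection 245 days ago vs limit 365 → met
9. battery cycle review 32 days ago vs limit 60 → met
10. certificated remote pilots 4 < 5 → not met
11. flight-log audit 78 days ago vs limit 120 → met
12. aviation liability coverage $1,475,000 ≥ $1,425,000 → met
Not met: 10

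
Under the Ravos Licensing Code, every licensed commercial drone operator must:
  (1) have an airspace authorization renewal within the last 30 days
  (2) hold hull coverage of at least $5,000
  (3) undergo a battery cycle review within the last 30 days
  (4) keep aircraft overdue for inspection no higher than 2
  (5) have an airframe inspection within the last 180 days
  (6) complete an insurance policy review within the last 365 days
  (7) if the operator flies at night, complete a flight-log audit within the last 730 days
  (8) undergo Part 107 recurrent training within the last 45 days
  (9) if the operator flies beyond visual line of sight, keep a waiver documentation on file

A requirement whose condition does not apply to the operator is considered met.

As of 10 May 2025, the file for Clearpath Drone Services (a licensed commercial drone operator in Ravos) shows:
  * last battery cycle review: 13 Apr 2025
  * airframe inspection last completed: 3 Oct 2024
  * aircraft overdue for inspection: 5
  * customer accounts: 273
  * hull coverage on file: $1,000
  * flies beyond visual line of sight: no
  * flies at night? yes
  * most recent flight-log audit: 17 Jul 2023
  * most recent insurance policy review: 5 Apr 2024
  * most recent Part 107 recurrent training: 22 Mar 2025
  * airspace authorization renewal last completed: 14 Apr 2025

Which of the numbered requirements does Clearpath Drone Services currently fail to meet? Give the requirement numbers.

1. airspace authorization renewal 26 days ago vs limit 30 → met
2. hull coverage $1,000 < $5,000 → not met
3. battery cycle review 27 days ago vs limit 30 → met
4. aircraft overdue for inspection 5 > 2 → not met
5. airframe inspection 219 days ago vs limit 180 → not met
6. insurance policy review 400 days ago vs limit 365 → not met
7. condition 'flies at night' holds; flight-log audit 663 days ago vs limit 730 → met
8. Part 107 recurrent training 49 days ago vs limit 45 → not met
9. condition 'flies beyond visual line of sight' does not hold → requirement n/a → met
Not met: 2, 4, 5, 6, 8

2, 4, 5, 6, 8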